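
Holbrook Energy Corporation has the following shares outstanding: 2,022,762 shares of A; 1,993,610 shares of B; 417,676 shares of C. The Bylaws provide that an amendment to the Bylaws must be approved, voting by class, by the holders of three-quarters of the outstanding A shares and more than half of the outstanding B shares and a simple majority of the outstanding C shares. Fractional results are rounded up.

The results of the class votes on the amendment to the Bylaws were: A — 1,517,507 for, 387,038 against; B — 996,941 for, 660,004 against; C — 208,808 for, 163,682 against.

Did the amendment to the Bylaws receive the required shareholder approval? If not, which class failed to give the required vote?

A: 3/4 of 2022762 = 1517071.50, rounded up to 1517072; 1,517,072 required, 1,517,507 in favor — approved.
B: a majority of 1993610 is 996806; 996,806 required, 996,941 in favor — approved.
C: a majority of 417676 is 208839; 208,839 required, 208,808 in favor — not approved.

Not approved — the C shares did not give the required vote.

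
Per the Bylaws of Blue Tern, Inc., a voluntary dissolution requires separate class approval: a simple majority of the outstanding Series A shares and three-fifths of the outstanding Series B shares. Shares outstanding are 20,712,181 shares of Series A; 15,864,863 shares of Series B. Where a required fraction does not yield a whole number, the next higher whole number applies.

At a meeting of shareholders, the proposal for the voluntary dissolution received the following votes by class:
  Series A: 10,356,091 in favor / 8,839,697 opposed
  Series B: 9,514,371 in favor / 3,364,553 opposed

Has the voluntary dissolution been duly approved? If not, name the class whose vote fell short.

Series A: a majority of 20712181 is 10356091; 10,356,091 required, 10,356,091 in favor — approved.
Series B: 3/5 of 15864863 = 9518917.80, rounded up to 9518918; 9,518,918 required, 9,514,371 in favor — not approved.

Not approved — the Series B shares did not give the required vote.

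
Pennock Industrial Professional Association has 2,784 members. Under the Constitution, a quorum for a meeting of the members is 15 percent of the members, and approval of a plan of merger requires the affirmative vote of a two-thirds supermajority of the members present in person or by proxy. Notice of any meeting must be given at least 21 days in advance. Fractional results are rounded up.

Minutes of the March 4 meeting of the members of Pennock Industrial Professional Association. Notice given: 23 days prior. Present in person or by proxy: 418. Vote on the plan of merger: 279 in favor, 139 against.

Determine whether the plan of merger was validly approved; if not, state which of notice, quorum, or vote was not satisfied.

Valid — all requirements satisfied.

Notice: 23 days given; 21 required. Satisfied.
Quorum: 15% of 2,784 = 417.60, rounded up to 418; 418 present. Satisfied.
Vote: requires two-thirds of those present (418); 2/3 of 418 = 278.67, rounded up to 279, so 279 needed; 279 in favor. Satisfied.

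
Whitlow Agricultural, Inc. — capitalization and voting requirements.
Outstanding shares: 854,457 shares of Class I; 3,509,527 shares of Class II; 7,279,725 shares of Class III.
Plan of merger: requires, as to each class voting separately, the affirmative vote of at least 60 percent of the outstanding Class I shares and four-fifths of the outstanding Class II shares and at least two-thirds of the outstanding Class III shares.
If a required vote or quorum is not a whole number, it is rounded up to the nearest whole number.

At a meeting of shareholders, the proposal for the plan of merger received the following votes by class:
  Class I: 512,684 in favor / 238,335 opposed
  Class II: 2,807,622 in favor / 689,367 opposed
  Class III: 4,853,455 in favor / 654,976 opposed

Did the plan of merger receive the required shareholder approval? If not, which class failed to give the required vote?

Approved — every class gave the required vote.

Class I: 3/5 of 854457 = 512674.20, rounded up to 512675; 512,675 required, 512,684 in favor — approved.
Class II: 4/5 of 3509527 = 2807621.60, rounded up to 2807622; 2,807,622 required, 2,807,622 in favor — approved.
Class III: 2/3 of 7279725 = 4853150; 4,853,150 required, 4,853,455 in favor — approved.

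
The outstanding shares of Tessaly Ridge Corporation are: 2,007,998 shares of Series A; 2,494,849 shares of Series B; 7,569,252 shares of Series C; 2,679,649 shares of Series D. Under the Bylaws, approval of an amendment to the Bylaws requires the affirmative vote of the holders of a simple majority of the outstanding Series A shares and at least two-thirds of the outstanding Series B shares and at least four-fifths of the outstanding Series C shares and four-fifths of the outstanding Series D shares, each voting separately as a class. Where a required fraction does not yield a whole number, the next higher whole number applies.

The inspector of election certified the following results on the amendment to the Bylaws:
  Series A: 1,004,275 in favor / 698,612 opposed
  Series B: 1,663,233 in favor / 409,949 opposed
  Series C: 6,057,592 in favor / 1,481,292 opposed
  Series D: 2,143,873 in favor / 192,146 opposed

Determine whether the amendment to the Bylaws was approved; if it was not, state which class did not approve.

Series A: a majority of 2007998 is 1004000; 1,004,000 required, 1,004,275 in favor — approved.
Series B: 2/3 of 2494849 = 1663232.67, rounded up to 1663233; 1,663,233 required, 1,663,233 in favor — approved.
Series C: 4/5 of 7569252 = 6055401.60, rounded up to 6055402; 6,055,402 required, 6,057,592 in favor — approved.
Series D: 4/5 of 2679649 = 2143719.20, rounded up to 2143720; 2,143,720 required, 2,143,873 in favor — approved.

Approved — every class gave the required vote.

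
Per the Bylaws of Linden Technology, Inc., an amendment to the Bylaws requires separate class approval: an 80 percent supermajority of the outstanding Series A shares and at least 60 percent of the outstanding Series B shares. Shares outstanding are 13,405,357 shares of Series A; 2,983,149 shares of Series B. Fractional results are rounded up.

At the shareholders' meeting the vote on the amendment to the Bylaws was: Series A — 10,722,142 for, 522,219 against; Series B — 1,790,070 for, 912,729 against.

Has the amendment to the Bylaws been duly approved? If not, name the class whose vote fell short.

Series A: 4/5 of 13405357 = 10724285.60, rounded up to 10724286; 10,724,286 required, 10,722,142 in favor — not approved.
Series B: 3/5 of 2983149 = 1789889.40, rounded up to 1789890; 1,789,890 required, 1,790,070 in favor — approved.

Not approved — the Series A shares did not give the required vote.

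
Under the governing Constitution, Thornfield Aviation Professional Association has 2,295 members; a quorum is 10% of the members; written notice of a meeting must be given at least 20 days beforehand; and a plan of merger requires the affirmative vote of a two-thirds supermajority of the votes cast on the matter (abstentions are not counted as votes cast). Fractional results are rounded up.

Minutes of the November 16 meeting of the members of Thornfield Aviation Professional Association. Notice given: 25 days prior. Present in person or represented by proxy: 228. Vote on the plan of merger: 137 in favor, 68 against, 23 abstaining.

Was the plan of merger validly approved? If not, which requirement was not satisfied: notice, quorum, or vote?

Invalid — quorum requirement not satisfied.

Notice: 25 days given; 20 required. Satisfied.
Quorum: 10% of 2,295 = 229.50, rounded up to 230; 228 present. Not satisfied.
Vote: requires two-thirds of the votes cast (228 − 23 abstaining = 205); 2/3 of 205 = 136.67, rounded up to 137, so 137 needed; 137 in favor. Satisfied.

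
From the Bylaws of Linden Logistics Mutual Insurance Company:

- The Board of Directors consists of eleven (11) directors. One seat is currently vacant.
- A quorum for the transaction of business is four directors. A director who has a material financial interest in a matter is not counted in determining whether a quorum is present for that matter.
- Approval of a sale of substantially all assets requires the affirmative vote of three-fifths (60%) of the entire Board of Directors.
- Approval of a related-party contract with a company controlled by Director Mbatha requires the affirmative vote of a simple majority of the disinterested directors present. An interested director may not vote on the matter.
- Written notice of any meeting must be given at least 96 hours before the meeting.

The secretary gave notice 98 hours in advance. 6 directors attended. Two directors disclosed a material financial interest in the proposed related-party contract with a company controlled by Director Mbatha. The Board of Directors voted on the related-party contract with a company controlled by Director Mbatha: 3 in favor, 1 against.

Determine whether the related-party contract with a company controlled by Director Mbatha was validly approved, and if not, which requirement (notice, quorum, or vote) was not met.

Notice: 98 hours given; 96 required (98 ≥ 96). Satisfied.
Quorum: 6 present, but the 2 interested directors do not count, leaving 4. Quorum is 4. Satisfied.
Vote: the related-party contract with a company controlled by Director Mbatha requires a majority of the disinterested directors present (6 − 2 = 4). A majority of 4 is 3, so 3 affirmative votes are needed; 3 voted in favor. Satisfied.

Valid — all requirements satisfied.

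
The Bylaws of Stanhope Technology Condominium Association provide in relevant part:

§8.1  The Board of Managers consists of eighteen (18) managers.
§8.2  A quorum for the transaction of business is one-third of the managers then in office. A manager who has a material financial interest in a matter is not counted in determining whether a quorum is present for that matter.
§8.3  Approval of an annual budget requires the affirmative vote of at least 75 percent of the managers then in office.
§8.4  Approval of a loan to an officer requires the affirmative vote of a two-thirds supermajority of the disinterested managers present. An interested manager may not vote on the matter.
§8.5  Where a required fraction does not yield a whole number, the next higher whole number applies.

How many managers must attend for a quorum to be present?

6

1/3 of 18 = 6.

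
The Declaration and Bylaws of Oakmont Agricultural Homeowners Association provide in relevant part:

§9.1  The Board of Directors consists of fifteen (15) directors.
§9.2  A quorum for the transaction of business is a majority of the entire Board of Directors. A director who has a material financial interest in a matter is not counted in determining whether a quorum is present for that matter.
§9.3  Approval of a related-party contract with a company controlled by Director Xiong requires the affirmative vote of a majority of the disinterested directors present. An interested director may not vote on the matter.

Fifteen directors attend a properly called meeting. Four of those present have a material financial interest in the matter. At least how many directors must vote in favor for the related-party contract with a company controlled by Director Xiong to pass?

6

The related-party contract with a company controlled by Director Xiong requires a majority of the disinterested directors present (15 − 4 = 11).
A majority of 11 is 6.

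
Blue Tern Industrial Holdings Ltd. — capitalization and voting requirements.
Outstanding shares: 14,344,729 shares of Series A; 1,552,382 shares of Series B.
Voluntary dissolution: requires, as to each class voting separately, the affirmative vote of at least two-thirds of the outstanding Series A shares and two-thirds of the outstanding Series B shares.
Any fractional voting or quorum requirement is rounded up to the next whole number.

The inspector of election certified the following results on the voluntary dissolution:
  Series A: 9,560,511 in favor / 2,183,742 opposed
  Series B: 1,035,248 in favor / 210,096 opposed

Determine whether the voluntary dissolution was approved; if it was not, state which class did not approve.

Series A: 2/3 of 14344729 = 9563152.67, rounded up to 9563153; 9,563,153 required, 9,560,511 in favor — not approved.
Series B: 2/3 of 1552382 = 1034921.33, rounded up to 1034922; 1,034,922 required, 1,035,248 in favor — approved.

Not approved — the Series A shares did not give the required vote.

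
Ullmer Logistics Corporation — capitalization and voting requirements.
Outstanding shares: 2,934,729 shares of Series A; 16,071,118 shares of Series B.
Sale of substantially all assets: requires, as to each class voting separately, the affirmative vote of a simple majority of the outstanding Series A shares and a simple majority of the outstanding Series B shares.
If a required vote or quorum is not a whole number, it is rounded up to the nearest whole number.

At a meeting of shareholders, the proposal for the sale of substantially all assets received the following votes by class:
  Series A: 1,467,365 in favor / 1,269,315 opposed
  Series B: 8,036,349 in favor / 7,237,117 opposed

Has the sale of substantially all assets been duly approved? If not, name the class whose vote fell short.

Series A: a majority of 2934729 is 1467365; 1,467,365 required, 1,467,365 in favor — approved.
Series B: a majority of 16071118 is 8035560; 8,035,560 required, 8,036,349 in favor — approved.

Approved — every class gave the required vote.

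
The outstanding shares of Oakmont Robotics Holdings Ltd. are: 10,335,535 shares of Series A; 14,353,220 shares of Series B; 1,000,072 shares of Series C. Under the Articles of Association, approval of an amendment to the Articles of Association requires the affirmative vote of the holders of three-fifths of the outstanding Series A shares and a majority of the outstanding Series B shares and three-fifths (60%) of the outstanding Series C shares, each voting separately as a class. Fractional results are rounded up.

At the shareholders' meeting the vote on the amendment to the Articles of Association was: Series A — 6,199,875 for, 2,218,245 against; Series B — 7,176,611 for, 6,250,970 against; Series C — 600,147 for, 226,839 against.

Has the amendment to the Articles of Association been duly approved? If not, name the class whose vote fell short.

Series A: 3/5 of 10335535 = 6201321; 6,201,321 required, 6,199,875 in favor — not approved.
Series B: a majority of 14353220 is 7176611; 7,176,611 required, 7,176,611 in favor — approved.
Series C: 3/5 of 1000072 = 600043.20, rounded up to 600044; 600,044 required, 600,147 in favor — approved.

Not approved — the Series A shares did not give the required vote.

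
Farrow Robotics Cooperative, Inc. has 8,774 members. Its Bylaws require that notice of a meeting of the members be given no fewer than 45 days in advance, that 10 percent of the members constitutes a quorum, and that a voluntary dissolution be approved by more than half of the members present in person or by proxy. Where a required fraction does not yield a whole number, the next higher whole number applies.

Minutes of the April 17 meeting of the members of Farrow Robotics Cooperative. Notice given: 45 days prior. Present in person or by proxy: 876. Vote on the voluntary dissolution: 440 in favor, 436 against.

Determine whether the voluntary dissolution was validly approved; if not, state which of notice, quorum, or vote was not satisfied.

Notice: 45 days given; 45 required. Satisfied.
Quorum: 10% of 8,774 = 877.40, rounded up to 878; 876 present. Not satisfied.
Vote: requires a majority of those present (876); a majority of 876 is 439, so 439 needed; 440 in favor. Satisfied.

Invalid — quorum requirement not satisfied.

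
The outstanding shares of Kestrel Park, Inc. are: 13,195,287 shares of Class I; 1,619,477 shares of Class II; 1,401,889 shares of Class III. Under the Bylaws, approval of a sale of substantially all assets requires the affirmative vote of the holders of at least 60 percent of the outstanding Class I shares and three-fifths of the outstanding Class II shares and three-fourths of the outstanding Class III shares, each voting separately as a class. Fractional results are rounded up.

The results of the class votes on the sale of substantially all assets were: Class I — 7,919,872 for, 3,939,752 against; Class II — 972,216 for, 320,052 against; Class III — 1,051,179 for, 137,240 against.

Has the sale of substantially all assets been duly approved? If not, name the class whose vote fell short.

Class I: 3/5 of 13195287 = 7917172.20, rounded up to 7917173; 7,917,173 required, 7,919,872 in favor — approved.
Class II: 3/5 of 1619477 = 971686.20, rounded up to 971687; 971,687 required, 972,216 in favor — approved.
Class III: 3/4 of 1401889 = 1051416.75, rounded up to 1051417; 1,051,417 required, 1,051,179 in favor — not approved.

Not approved — the Class III shares did not give the required vote.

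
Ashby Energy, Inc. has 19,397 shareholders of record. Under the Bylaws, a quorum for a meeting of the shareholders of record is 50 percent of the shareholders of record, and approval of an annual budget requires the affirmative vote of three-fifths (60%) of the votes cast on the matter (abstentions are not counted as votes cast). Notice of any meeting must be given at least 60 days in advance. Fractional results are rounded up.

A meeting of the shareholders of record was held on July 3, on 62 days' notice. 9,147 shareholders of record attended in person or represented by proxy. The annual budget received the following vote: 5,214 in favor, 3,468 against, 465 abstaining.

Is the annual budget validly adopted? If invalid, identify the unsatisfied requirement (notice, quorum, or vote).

Notice: 62 days given; 60 required. Satisfied.
Quorum: 50% of 19,397 = 9,698.50, rounded up to 9,699; 9,147 present. Not satisfied.
Vote: requires three-fifths of the votes cast (9,147 − 465 abstaining = 8,682); 3/5 of 8682 = 5209.20, rounded up to 5210, so 5,210 needed; 5,214 in favor. Satisfied.

Invalid — quorum requirement not satisfied.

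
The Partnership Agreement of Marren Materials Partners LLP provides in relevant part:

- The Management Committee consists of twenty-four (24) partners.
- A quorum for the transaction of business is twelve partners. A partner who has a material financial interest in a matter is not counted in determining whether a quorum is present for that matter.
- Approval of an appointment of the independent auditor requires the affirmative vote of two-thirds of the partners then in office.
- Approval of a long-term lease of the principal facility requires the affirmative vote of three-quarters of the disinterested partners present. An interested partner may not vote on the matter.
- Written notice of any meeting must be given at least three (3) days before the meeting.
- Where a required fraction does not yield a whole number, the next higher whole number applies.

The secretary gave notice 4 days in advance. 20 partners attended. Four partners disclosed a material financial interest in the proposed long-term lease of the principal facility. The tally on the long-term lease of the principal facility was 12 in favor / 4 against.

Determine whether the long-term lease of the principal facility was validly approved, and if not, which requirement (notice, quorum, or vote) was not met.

Valid — all requirements satisfied.

Notice: 4 days given; 3 required (4 ≥ 3). Satisfied.
Quorum: 20 present, but the 4 interested partners do not count, leaving 16. Quorum is 12. Satisfied.
Vote: the long-term lease of the principal facility requires three-fourths of the disinterested partners present (20 − 4 = 16). 3/4 of 16 = 12, so 12 affirmative votes are needed; 12 voted in favor. Satisfied.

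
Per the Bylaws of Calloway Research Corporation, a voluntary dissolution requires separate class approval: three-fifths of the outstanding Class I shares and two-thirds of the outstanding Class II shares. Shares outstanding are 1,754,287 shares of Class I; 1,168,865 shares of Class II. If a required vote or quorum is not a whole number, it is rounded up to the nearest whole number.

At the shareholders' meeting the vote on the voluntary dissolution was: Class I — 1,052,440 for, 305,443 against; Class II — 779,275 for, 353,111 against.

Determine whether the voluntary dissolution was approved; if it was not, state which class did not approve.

Not approved — the Class I shares did not give the required vote.

Class I: 3/5 of 1754287 = 1052572.20, rounded up to 1052573; 1,052,573 required, 1,052,440 in favor — not approved.
Class II: 2/3 of 1168865 = 779243.33, rounded up to 779244; 779,244 required, 779,275 in favor — approved.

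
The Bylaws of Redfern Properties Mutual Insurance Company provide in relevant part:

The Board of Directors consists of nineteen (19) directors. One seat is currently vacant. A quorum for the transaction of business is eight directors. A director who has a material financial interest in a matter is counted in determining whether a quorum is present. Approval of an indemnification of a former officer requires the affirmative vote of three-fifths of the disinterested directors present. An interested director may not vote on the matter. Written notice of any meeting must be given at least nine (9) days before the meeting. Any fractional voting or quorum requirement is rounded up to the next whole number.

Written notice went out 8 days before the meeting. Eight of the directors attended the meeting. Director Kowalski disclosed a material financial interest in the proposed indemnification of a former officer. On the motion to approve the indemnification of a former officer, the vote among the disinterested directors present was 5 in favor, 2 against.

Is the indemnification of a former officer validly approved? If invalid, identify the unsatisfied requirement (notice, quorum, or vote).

Notice: 8 days given; 9 required (8 < 9). Not satisfied.
Quorum: 8 present (interested directors count toward quorum); quorum is 8. Satisfied.
Vote: the indemnification of a former officer requires three-fifths of the disinterested directors present (8 − 1 = 7). 3/5 of 7 = 4.20, rounded up to 5, so 5 affirmative votes are needed; 5 voted in favor. Satisfied.

Invalid — notice requirement not satisfied.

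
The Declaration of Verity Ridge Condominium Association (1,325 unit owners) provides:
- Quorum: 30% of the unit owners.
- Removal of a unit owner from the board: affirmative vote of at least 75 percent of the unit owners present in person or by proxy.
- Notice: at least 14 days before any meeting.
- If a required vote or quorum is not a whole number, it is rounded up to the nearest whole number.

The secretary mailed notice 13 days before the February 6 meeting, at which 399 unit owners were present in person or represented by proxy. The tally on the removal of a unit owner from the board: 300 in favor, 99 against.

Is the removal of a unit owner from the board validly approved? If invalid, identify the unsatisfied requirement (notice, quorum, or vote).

Notice: 13 days given; 14 required. Not satisfied.
Quorum: 30% of 1,325 = 397.50, rounded up to 398; 399 present. Satisfied.
Vote: requires three-fourths of those present (399); 3/4 of 399 = 299.25, rounded up to 300, so 300 needed; 300 in favor. Satisfied.

Invalid — notice requirement not satisfied.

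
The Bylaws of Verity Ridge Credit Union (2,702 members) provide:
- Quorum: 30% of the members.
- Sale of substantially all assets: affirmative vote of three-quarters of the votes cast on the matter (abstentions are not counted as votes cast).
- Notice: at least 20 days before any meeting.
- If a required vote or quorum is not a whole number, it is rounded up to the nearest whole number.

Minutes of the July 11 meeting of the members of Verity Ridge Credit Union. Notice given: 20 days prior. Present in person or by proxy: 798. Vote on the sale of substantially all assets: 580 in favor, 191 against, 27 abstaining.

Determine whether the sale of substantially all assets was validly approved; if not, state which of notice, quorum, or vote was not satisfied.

Invalid — quorum requirement not satisfied.

Notice: 20 days given; 20 required. Satisfied.
Quorum: 30% of 2,702 = 810.60, rounded up to 811; 798 present. Not satisfied.
Vote: requires three-fourths of the votes cast (798 − 27 abstaining = 771); 3/4 of 771 = 578.25, rounded up to 579, so 579 needed; 580 in favor. Satisfied.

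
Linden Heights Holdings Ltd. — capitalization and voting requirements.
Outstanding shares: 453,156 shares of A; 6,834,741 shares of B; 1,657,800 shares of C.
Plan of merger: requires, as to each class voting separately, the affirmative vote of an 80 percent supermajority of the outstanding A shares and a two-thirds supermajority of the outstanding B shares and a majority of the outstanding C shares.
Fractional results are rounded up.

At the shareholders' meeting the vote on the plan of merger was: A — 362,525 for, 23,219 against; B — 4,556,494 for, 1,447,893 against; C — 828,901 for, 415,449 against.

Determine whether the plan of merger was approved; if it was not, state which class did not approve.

Approved — every class gave the required vote.

A: 4/5 of 453156 = 362524.80, rounded up to 362525; 362,525 required, 362,525 in favor — approved.
B: 2/3 of 6834741 = 4556494; 4,556,494 required, 4,556,494 in favor — approved.
C: a majority of 1657800 is 828901; 828,901 required, 828,901 in favor — approved.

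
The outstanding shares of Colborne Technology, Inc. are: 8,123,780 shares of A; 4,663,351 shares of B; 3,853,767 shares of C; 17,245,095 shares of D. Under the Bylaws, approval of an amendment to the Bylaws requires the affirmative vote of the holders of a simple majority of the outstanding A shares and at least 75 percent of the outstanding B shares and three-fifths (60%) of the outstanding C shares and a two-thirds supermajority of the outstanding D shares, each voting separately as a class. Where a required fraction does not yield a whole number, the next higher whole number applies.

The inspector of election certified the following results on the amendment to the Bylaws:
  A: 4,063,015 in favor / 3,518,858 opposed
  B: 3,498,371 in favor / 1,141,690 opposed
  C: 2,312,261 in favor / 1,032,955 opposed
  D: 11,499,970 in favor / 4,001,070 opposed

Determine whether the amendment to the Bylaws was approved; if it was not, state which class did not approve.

Approved — every class gave the required vote.

A: a majority of 8123780 is 4061891; 4,061,891 required, 4,063,015 in favor — approved.
B: 3/4 of 4663351 = 3497513.25, rounded up to 3497514; 3,497,514 required, 3,498,371 in favor — approved.
C: 3/5 of 3853767 = 2312260.20, rounded up to 2312261; 2,312,261 required, 2,312,261 in favor — approved.
D: 2/3 of 17245095 = 11496730; 11,496,730 required, 11,499,970 in favor — approved.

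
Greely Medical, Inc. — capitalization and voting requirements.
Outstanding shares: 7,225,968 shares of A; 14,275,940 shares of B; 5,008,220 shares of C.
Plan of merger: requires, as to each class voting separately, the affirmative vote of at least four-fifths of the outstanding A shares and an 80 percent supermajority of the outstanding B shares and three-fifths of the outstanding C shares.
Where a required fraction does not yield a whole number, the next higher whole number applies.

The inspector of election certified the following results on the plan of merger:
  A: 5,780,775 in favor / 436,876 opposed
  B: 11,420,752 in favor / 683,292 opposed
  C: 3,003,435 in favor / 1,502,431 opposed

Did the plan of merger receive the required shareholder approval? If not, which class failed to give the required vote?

Not approved — the C shares did not give the required vote.

A: 4/5 of 7225968 = 5780774.40, rounded up to 5780775; 5,780,775 required, 5,780,775 in favor — approved.
B: 4/5 of 14275940 = 11420752; 11,420,752 required, 11,420,752 in favor — approved.
C: 3/5 of 5008220 = 3004932; 3,004,932 required, 3,003,435 in favor — not approved.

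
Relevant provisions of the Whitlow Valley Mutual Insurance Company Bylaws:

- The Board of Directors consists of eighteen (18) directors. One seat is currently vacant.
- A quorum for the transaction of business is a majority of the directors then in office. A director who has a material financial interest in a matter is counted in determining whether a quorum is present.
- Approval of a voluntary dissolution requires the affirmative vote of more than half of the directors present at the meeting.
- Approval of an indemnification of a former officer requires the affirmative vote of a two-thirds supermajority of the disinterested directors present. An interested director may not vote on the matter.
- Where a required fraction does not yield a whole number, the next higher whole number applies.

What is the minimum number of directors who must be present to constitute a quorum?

A majority of 17 is 9.

9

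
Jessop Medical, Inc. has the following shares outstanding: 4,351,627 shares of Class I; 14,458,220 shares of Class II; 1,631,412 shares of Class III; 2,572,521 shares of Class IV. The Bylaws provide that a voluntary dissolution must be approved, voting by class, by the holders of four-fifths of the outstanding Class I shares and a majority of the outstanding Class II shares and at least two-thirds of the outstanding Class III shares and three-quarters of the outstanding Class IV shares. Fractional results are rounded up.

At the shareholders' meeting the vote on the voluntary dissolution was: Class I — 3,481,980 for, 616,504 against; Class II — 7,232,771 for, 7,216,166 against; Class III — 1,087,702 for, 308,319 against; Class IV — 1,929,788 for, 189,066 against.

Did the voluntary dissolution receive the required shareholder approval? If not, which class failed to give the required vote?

Approved — every class gave the required vote.

Class I: 4/5 of 4351627 = 3481301.60, rounded up to 3481302; 3,481,302 required, 3,481,980 in favor — approved.
Class II: a majority of 14458220 is 7229111; 7,229,111 required, 7,232,771 in favor — approved.
Class III: 2/3 of 1631412 = 1087608; 1,087,608 required, 1,087,702 in favor — approved.
Class IV: 3/4 of 2572521 = 1929390.75, rounded up to 1929391; 1,929,391 required, 1,929,788 in favor — approved.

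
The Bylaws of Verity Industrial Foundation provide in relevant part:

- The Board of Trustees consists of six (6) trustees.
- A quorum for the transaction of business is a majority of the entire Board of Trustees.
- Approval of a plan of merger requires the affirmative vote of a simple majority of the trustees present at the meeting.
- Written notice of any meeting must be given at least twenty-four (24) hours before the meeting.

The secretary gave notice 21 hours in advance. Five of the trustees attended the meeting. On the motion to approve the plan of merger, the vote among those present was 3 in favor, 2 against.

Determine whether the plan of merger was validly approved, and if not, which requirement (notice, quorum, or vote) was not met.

Notice: 21 hours given; 24 required (21 < 24). Not satisfied.
Quorum: 5 present; quorum is 4. Satisfied.
Vote: the plan of merger requires a majority of the trustees present (5). A majority of 5 is 3, so 3 affirmative votes are needed; 3 voted in favor. Satisfied.

Invalid — notice requirement not satisfied.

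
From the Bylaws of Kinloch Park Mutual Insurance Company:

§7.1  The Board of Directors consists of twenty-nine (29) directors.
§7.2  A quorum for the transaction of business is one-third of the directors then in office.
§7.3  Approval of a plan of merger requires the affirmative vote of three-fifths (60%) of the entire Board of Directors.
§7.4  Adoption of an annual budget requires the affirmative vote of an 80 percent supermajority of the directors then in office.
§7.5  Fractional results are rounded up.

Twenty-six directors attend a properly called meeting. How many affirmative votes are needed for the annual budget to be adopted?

24

The annual budget requires four-fifths of the directors then in office (29).
4/5 of 29 = 23.20, rounded up to 24.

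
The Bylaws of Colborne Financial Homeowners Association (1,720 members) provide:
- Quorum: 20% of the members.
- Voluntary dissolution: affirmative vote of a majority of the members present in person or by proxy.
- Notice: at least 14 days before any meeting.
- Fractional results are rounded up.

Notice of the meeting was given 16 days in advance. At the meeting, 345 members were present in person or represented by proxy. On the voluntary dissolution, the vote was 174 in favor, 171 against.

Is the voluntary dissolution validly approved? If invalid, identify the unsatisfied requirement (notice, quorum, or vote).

Notice: 16 days given; 14 required. Satisfied.
Quorum: 20% of 1,720 = 344; 345 present. Satisfied.
Vote: requires a majority of those present (345); a majority of 345 is 173, so 173 needed; 174 in favor. Satisfied.

Valid — all requirements satisfied.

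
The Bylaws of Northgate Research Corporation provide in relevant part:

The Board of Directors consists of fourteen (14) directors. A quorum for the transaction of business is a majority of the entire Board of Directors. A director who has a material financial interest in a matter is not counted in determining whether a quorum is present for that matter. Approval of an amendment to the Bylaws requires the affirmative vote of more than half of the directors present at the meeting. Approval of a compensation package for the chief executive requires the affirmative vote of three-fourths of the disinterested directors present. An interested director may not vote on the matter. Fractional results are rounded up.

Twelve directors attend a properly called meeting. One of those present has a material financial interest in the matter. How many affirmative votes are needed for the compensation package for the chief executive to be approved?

9

The compensation package for the chief executive requires three-fourths of the disinterested directors present (12 − 1 = 11).
3/4 of 11 = 8.25, rounded up to 9.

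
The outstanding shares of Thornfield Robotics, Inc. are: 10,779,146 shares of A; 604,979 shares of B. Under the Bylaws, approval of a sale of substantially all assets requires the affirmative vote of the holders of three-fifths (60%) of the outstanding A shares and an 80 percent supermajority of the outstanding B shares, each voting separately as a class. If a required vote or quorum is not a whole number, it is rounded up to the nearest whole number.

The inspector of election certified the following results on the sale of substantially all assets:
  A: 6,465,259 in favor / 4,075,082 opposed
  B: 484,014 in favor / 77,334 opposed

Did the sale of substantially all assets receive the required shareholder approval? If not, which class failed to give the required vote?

Not approved — the A shares did not give the required vote.

A: 3/5 of 10779146 = 6467487.60, rounded up to 6467488; 6,467,488 required, 6,465,259 in favor — not approved.
B: 4/5 of 604979 = 483983.20, rounded up to 483984; 483,984 required, 484,014 in favor — approved.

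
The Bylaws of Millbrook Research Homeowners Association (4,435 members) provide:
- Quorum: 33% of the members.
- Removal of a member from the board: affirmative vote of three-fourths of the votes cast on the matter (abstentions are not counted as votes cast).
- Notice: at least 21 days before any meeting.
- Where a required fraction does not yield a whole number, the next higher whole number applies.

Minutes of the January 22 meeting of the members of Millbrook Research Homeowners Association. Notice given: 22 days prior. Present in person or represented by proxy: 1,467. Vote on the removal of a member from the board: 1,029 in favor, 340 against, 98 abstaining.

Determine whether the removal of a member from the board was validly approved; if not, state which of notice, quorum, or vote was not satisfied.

Notice: 22 days given; 21 required. Satisfied.
Quorum: 33% of 4,435 = 1,463.55, rounded up to 1,464; 1,467 present. Satisfied.
Vote: requires three-fourths of the votes cast (1,467 − 98 abstaining = 1,369); 3/4 of 1369 = 1026.75, rounded up to 1027, so 1,027 needed; 1,029 in favor. Satisfied.

Valid — all requirements satisfied.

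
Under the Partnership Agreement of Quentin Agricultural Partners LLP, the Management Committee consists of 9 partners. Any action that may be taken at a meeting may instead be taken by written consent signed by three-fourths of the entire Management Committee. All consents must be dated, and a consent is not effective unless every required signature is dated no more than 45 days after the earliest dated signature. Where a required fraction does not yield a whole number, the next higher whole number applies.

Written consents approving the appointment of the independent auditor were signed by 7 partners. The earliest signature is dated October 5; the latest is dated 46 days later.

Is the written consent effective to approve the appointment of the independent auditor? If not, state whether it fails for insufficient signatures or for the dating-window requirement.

Not effective — dating-window requirement not satisfied.

Signatures required: three-fourths of 9 — 3/4 of 9 = 6.75, rounded up to 7, so 7 needed; 7 signed. Sufficient.
Dating window: the latest signature is 46 days after the earliest; the limit is 45 days. Outside the window.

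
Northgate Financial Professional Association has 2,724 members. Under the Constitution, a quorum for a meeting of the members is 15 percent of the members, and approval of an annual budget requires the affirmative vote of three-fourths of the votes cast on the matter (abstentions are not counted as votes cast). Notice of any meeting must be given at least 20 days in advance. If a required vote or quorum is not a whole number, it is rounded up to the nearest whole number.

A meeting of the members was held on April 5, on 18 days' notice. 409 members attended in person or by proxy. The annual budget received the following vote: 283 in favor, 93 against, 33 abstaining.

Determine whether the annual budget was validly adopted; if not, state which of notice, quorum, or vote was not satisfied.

Notice: 18 days given; 20 required. Not satisfied.
Quorum: 15% of 2,724 = 408.60, rounded up to 409; 409 present. Satisfied.
Vote: requires three-fourths of the votes cast (409 − 33 abstaining = 376); 3/4 of 376 = 282, so 282 needed; 283 in favor. Satisfied.

Invalid — notice requirement not satisfied.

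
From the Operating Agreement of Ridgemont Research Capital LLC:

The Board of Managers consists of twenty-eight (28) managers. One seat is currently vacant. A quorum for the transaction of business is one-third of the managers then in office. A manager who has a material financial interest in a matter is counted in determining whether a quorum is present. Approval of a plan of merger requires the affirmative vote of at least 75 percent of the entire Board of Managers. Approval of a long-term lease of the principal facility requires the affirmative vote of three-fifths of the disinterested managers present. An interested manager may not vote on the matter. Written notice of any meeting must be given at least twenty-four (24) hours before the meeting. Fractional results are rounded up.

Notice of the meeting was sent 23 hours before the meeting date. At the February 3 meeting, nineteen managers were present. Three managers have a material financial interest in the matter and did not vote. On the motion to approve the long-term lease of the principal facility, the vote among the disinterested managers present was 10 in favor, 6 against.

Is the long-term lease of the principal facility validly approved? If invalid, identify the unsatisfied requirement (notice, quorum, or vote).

Notice: 23 hours given; 24 required (23 < 24). Not satisfied.
Quorum: 19 present (interested managers count toward quorum); quorum is 9. Satisfied.
Vote: the long-term lease of the principal facility requires three-fifths of the disinterested managers present (19 − 3 = 16). 3/5 of 16 = 9.60, rounded up to 10, so 10 affirmative votes are needed; 10 voted in favor. Satisfied.

Invalid — notice requirement not satisfied.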